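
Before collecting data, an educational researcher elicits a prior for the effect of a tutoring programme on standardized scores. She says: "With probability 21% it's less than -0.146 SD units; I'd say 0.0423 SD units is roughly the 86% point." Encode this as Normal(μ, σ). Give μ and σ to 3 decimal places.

μ = -0.066, σ = 0.100

The p-quantile of Normal(μ,σ) is μ + z_p·σ, with z_{0.21} = -0.8064 and z_{0.86} = 1.08.
Eliminate σ: μ = (z₂·x₁ − z₁·x₂)/(z₂ − z₁) = (1.08·-0.146 − (-0.8064)·0.0423)/1.887 = -0.066.
Then σ = (x₂ − x₁)/(z₂ − z₁) = (0.0423 − -0.146)/1.887 = 0.100.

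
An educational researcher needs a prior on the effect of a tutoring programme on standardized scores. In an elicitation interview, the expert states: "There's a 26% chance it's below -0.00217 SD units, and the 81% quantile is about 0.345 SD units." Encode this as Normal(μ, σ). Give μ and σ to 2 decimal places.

For Normal(μ,σ), the p-quantile is μ + z_p·σ. Here z_{0.26} = -0.6433, z_{0.81} = 0.8779.
So -0.00217 = μ − 0.6433σ and 0.345 = μ + 0.8779σ.
Subtracting: σ = (0.345 − -0.00217)/(0.8779 − (-0.6433)) = 0.23.
Then μ = -0.00217 − (-0.6433)·0.23 = 0.14.

μ = 0.14, σ = 0.23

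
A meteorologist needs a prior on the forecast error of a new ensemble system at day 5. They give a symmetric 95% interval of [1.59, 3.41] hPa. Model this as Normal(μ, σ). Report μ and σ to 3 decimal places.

μ = 2.500, σ = 0.464

A symmetric 95% interval runs μ ± z·σ with z = 1.96.
Half-width = 0.91, so σ = 0.91/1.96 = 0.464.
μ is the interval midpoint, 2.500.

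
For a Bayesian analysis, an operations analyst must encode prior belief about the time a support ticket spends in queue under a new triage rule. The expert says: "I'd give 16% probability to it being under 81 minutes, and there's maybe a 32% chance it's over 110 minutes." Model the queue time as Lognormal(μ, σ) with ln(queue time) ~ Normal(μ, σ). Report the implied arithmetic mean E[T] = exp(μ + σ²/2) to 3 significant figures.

E[T] ≈ 102 minutes

If T ~ Lognormal(μ,σ) then ln T ~ Normal(μ,σ), so the p-quantile of ln T is μ + z_p·σ.
ln(81) = 4.394 and ln(110) = 4.7; z_{0.16} = -0.9945, z_{0.68} = 0.4677.
σ = (4.7 − 4.394)/(0.4677 − (-0.9945)) = 0.209.
μ = 4.394 − (-0.9945)·0.209 = 4.603.
E[T] = exp(μ + σ²/2) = exp(4.603 + 0.0219) = 102 minutes.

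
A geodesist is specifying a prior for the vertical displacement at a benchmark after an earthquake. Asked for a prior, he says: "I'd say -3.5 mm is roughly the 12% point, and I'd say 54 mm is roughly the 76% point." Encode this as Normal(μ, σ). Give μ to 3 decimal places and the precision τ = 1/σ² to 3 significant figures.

μ = 32.412, τ = 0.00107

For Normal(μ,σ), the p-quantile is μ + z_p·σ. Here z_{0.12} = -1.175, z_{0.76} = 0.7063.
So -3.5 = μ − 1.175σ and 54 = μ + 0.7063σ.
Subtracting: σ = (54 − -3.5)/(0.7063 − (-1.175)) = 30.564.
Then μ = -3.5 − (-1.175)·30.564 = 32.412.
Precision τ = 1/σ² = 1/30.56² = 0.00107.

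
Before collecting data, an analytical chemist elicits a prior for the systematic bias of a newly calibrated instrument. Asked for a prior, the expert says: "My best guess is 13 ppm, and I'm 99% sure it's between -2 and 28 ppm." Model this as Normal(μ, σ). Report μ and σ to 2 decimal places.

μ = 13.00, σ = 5.82

A symmetric 99% interval runs μ ± z·σ with z = 2.576.
Half-width = 15, so σ = 15/2.576 = 5.82.
μ is the stated best guess, 13.00.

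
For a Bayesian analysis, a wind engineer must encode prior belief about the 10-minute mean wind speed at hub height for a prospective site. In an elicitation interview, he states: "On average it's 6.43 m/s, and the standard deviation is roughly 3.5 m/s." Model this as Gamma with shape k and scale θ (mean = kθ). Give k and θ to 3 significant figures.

For Gamma(k, scale θ): mean = kθ, variance = kθ², so CV = 1/√k.
CV = SD/mean = 3.5/6.43 = 0.5443, hence k = 1/CV² = 3.38.
Then θ = mean/k = 6.43/3.38 = 1.91.

k ≈ 3.38, θ ≈ 1.91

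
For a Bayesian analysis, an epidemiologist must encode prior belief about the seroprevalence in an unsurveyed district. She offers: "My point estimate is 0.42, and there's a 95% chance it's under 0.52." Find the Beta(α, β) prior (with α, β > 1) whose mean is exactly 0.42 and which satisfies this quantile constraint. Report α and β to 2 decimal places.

α ≈ 28.08, β ≈ 38.78

With mean 0.42 fixed, write α = 0.42s, β = 0.58s where s = α+β.
Need P(θ < 0.52) = 0.95 under Beta(0.42s, 0.58s). Normal approximation: (q−m)/√(m(1−m)/s) ≈ z_{0.95} = 1.64, so s ≈ 0.42·0.58·(1.64)²/(0.52−0.42)² = 65.9.
At s = 65.9: P(θ<0.52) ≈ 0.949. Adjusting to match 0.95 gives s ≈ 66.86.
So α = 0.42·66.86 ≈ 28.08, β = 0.58·66.86 ≈ 38.78.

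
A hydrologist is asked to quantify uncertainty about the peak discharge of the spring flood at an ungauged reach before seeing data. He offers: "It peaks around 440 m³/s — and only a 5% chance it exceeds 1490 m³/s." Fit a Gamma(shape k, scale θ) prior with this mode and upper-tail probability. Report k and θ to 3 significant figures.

Gamma(k,θ) with k>1 has mode (k−1)θ, so θ = 440/(k−1).
Need P(X < 1490) = 0.95 with θ tied to k this way. Start at k = 2, θ = 440: P(X<1490) ≈ 0.852.
Too low — raise k to concentrate. Iterating converges to k ≈ 2.75.
Then θ = 440/(2.75−1) ≈ 252.

k ≈ 2.75, θ ≈ 252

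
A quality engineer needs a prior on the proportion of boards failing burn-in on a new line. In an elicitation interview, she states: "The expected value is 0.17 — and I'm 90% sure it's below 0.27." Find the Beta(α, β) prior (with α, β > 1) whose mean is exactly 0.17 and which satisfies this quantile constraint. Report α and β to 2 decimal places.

α ≈ 4.23, β ≈ 20.67

With mean 0.17 fixed, write α = 0.17s, β = 0.83s where s = α+β.
Need P(θ < 0.27) = 0.9 under Beta(0.17s, 0.83s). Normal approximation: (q−m)/√(m(1−m)/s) ≈ z_{0.9} = 1.28, so s ≈ 0.17·0.83·(1.28)²/(0.27−0.17)² = 23.2.
At s = 23.2: P(θ<0.27) ≈ 0.893. Adjusting to match 0.9 gives s ≈ 24.91.
So α = 0.17·24.91 ≈ 4.23, β = 0.83·24.91 ≈ 20.67.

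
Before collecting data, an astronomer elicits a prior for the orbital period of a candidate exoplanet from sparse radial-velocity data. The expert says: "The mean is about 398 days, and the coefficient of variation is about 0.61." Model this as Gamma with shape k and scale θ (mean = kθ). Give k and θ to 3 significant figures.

For Gamma(k, scale θ): mean = kθ, variance = kθ², so CV = 1/√k.
CV = 0.61, hence k = 1/CV² = 2.69.
Then θ = mean/k = 398/2.69 = 148.

k ≈ 2.69, θ ≈ 148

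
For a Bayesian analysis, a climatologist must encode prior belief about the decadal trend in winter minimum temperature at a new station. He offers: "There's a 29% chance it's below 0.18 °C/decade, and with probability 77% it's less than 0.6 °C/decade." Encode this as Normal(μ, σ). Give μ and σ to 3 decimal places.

μ = 0.360, σ = 0.325

The p-quantile of Normal(μ,σ) is μ + z_p·σ, with z_{0.29} = -0.5534 and z_{0.77} = 0.7388.
Eliminate σ: μ = (z₂·x₁ − z₁·x₂)/(z₂ − z₁) = (0.7388·0.18 − (-0.5534)·0.6)/1.292 = 0.360.
Then σ = (x₂ − x₁)/(z₂ − z₁) = (0.6 − 0.18)/1.292 = 0.325.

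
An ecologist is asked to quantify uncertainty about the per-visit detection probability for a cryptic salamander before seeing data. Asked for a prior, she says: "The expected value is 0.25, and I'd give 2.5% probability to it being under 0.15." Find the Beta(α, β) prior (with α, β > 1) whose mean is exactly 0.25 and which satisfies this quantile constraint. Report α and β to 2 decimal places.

α ≈ 15.06, β ≈ 45.18

With mean 0.25 fixed, write α = 0.25s, β = 0.75s where s = α+β.
Need P(θ < 0.15) = 0.025 under Beta(0.25s, 0.75s). Normal approximation: (q−m)/√(m(1−m)/s) ≈ z_{0.025} = -1.96, so s ≈ 0.25·0.75·(-1.96)²/(0.15−0.25)² = 72.0.
At s = 72.0: P(θ<0.15) ≈ 0.016. Adjusting to match 0.025 gives s ≈ 60.24.
So α = 0.25·60.24 ≈ 15.06, β = 0.75·60.24 ≈ 45.18.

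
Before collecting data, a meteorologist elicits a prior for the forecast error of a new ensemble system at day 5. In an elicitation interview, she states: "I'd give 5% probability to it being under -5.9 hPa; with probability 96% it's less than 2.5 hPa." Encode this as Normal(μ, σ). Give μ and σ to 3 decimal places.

μ = -1.831, σ = 2.474

The p-quantile of Normal(μ,σ) is μ + z_p·σ, with z_{0.05} = -1.645 and z_{0.96} = 1.751.
Eliminate σ: μ = (z₂·x₁ − z₁·x₂)/(z₂ − z₁) = (1.751·-5.9 − (-1.645)·2.5)/3.396 = -1.831.
Then σ = (x₂ − x₁)/(z₂ − z₁) = (2.5 − -5.9)/3.396 = 2.474.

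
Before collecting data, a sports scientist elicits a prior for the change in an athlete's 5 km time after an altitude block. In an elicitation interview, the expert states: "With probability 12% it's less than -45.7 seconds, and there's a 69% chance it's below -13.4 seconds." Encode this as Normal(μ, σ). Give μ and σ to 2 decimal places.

For Normal(μ,σ), the p-quantile is μ + z_p·σ. Here z_{0.12} = -1.175, z_{0.69} = 0.4959.
So -45.7 = μ − 1.175σ and -13.4 = μ + 0.4959σ.
Subtracting: σ = (-13.4 − -45.7)/(0.4959 − (-1.175)) = 19.33.
Then μ = -45.7 − (-1.175)·19.33 = -22.99.

μ = -22.99, σ = 19.33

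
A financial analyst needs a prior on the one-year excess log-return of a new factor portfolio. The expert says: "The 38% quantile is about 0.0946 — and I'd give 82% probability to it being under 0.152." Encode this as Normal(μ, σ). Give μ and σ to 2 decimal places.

The p-quantile of Normal(μ,σ) is μ + z_p·σ, with z_{0.38} = -0.3055 and z_{0.82} = 0.9154.
Eliminate σ: μ = (z₂·x₁ − z₁·x₂)/(z₂ − z₁) = (0.9154·0.0946 − (-0.3055)·0.152)/1.221 = 0.11.
Then σ = (x₂ − x₁)/(z₂ − z₁) = (0.152 − 0.0946)/1.221 = 0.05.

μ = 0.11, σ = 0.05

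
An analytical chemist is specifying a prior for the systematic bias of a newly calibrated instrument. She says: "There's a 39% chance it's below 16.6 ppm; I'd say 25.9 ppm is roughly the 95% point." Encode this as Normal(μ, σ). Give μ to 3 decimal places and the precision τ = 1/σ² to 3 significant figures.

μ = 17.950, τ = 0.0428

For Normal(μ,σ), the p-quantile is μ + z_p·σ. Here z_{0.39} = -0.2793, z_{0.95} = 1.645.
So 16.6 = μ − 0.2793σ and 25.9 = μ + 1.645σ.
Subtracting: σ = (25.9 − 16.6)/(1.645 − (-0.2793)) = 4.833.
Then μ = 16.6 − (-0.2793)·4.833 = 17.950.
Precision τ = 1/σ² = 1/4.833² = 0.0428.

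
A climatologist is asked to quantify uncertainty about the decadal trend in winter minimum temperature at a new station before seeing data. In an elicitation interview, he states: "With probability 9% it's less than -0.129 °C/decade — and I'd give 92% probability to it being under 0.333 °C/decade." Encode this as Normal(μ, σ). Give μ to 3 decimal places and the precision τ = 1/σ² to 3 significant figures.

For Normal(μ,σ), the p-quantile is μ + z_p·σ. Here z_{0.09} = -1.341, z_{0.92} = 1.405.
So -0.129 = μ − 1.341σ and 0.333 = μ + 1.405σ.
Subtracting: σ = (0.333 − -0.129)/(1.405 − (-1.341)) = 0.168.
Then μ = -0.129 − (-1.341)·0.168 = 0.097.
Precision τ = 1/σ² = 1/0.1683² = 35.3.

μ = 0.097, τ = 35.3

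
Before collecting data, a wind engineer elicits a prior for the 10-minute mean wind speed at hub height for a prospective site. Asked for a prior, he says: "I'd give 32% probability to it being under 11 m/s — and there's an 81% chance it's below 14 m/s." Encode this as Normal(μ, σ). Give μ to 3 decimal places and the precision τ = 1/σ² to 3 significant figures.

μ = 12.043, τ = 0.201

The p-quantile of Normal(μ,σ) is μ + z_p·σ, with z_{0.32} = -0.4677 and z_{0.81} = 0.8779.
Eliminate σ: μ = (z₂·x₁ − z₁·x₂)/(z₂ − z₁) = (0.8779·11 − (-0.4677)·14)/1.346 = 12.043.
Then σ = (x₂ − x₁)/(z₂ − z₁) = (14 − 11)/1.346 = 2.229.
Precision τ = 1/σ² = 1/2.229² = 0.201.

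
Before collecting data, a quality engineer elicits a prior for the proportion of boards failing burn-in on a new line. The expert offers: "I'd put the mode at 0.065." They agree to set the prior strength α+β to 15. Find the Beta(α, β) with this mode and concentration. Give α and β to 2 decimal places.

For α,β > 1 the Beta mode is (α−1)/(α+β−2). With α+β = 15, the mode is (α−1)/13.
Set (α−1)/13 = 0.065 → α = 1 + 0.065·13 = 1.84.
β = 15 − α = 13.16.

α = 1.84, β = 13.16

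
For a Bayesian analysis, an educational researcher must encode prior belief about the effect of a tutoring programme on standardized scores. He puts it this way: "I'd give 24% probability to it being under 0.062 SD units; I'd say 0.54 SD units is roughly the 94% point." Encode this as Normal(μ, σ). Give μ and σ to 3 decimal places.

For Normal(μ,σ), the p-quantile is μ + z_p·σ. Here z_{0.24} = -0.7063, z_{0.94} = 1.555.
So 0.062 = μ − 0.7063σ and 0.54 = μ + 1.555σ.
Subtracting: σ = (0.54 − 0.062)/(1.555 − (-0.7063)) = 0.211.
Then μ = 0.062 − (-0.7063)·0.211 = 0.211.

μ = 0.211, σ = 0.211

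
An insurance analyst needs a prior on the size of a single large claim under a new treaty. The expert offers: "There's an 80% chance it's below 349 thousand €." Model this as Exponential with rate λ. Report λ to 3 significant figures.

λ ≈ 0.00461

P(T < 349.0) = 1 − e^(−λ·349.0) = 0.8, so λ = −ln(1−0.8)/349.0 = −ln(0.2)/349.0 = 0.00461.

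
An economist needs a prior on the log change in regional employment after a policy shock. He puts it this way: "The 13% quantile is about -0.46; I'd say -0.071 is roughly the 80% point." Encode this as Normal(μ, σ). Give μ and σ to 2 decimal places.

μ = -0.24, σ = 0.20

For Normal(μ,σ), the p-quantile is μ + z_p·σ. Here z_{0.13} = -1.126, z_{0.8} = 0.8416.
So -0.46 = μ − 1.126σ and -0.071 = μ + 0.8416σ.
Subtracting: σ = (-0.071 − -0.46)/(0.8416 − (-1.126)) = 0.20.
Then μ = -0.46 − (-1.126)·0.20 = -0.24.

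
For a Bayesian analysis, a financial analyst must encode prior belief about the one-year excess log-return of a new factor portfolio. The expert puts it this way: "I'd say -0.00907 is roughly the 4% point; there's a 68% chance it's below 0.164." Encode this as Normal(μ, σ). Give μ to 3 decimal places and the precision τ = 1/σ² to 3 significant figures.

μ = 0.128, τ = 164

The p-quantile of Normal(μ,σ) is μ + z_p·σ, with z_{0.04} = -1.751 and z_{0.68} = 0.4677.
Eliminate σ: μ = (z₂·x₁ − z₁·x₂)/(z₂ − z₁) = (0.4677·-0.00907 − (-1.751)·0.164)/2.218 = 0.128.
Then σ = (x₂ − x₁)/(z₂ − z₁) = (0.164 − -0.00907)/2.218 = 0.078.
Precision τ = 1/σ² = 1/0.07802² = 164.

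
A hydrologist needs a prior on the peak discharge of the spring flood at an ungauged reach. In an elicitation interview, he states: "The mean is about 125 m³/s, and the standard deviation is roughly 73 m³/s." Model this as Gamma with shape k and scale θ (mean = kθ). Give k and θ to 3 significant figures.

k ≈ 2.93, θ ≈ 42.6

For Gamma(k, scale θ): mean = kθ, variance = kθ², so CV = 1/√k.
CV = SD/mean = 73/125 = 0.584, hence k = 1/CV² = 2.93.
Then θ = mean/k = 125/2.93 = 42.6.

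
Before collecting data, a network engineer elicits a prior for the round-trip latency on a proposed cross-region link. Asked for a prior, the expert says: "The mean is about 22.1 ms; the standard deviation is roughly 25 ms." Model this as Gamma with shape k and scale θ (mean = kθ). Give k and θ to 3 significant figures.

For Gamma(k, scale θ): mean = kθ, variance = kθ², so CV = 1/√k.
CV = SD/mean = 25/22.1 = 1.131, hence k = 1/CV² = 0.781.
Then θ = mean/k = 22.1/0.781 = 28.3.

k ≈ 0.781, θ ≈ 28.3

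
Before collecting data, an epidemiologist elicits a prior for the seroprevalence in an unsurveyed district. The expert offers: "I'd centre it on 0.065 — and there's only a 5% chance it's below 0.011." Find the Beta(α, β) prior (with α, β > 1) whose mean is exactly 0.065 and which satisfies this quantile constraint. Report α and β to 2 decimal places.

With mean 0.065 fixed, write α = 0.065s, β = 0.935s where s = α+β.
Need P(θ < 0.011) = 0.05 under Beta(0.065s, 0.935s). Normal approximation: (q−m)/√(m(1−m)/s) ≈ z_{0.05} = -1.64, so s ≈ 0.065·0.935·(-1.64)²/(0.011−0.065)² = 56.4.
At s = 56.4: P(θ<0.011) ≈ 0.006. Adjusting to match 0.05 gives s ≈ 28.61.
So α = 0.065·28.61 ≈ 1.86, β = 0.935·28.61 ≈ 26.75.

α ≈ 1.86, β ≈ 26.75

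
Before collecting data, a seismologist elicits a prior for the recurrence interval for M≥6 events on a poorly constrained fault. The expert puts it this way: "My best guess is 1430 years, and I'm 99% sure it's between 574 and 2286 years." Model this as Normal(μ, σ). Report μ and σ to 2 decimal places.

A symmetric 99% interval runs μ ± z·σ with z = 2.576.
Half-width = 856, so σ = 856/2.576 = 332.32.
μ is the stated best guess, 1430.00.

μ = 1430.00, σ = 332.32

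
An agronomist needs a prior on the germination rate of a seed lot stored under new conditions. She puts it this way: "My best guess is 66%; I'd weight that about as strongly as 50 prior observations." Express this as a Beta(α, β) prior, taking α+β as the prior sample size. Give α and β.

Under the effective-sample-size interpretation, Beta(α, β) has prior mean α/(α+β) and prior sample size α+β.
So α+β = 50 and α/(α+β) = 0.66, giving α = 0.66·50 = 33 and β = 50 − 33 = 17.

α = 33, β = 17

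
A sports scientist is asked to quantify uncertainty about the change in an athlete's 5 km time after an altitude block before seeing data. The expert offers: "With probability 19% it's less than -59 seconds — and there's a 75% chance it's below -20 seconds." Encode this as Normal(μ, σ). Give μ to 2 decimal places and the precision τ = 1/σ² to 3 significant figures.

The p-quantile of Normal(μ,σ) is μ + z_p·σ, with z_{0.19} = -0.8779 and z_{0.75} = 0.6745.
Eliminate σ: μ = (z₂·x₁ − z₁·x₂)/(z₂ − z₁) = (0.6745·-59 − (-0.8779)·-20)/1.552 = -36.94.
Then σ = (x₂ − x₁)/(z₂ − z₁) = (-20 − -59)/1.552 = 25.12.
Precision τ = 1/σ² = 1/25.12² = 0.00158.

μ = -36.94, τ = 0.00158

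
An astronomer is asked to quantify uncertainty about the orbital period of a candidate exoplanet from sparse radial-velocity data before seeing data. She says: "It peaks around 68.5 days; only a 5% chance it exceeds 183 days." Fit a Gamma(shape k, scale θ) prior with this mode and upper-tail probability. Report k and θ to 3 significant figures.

k ≈ 3.79, θ ≈ 24.6

Gamma(k,θ) with k>1 has mode (k−1)θ, so θ = 68.5/(k−1).
Need P(X < 183) = 0.95 with θ tied to k this way. Start at k = 2, θ = 68.5: P(X<183) ≈ 0.746.
Too low — raise k to concentrate. Iterating converges to k ≈ 3.79.
Then θ = 68.5/(3.79−1) ≈ 24.6.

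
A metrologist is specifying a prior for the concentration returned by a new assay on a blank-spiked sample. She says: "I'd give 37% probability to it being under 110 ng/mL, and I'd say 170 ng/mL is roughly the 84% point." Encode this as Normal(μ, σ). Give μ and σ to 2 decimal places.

The p-quantile of Normal(μ,σ) is μ + z_p·σ, with z_{0.37} = -0.3319 and z_{0.84} = 0.9945.
Eliminate σ: μ = (z₂·x₁ − z₁·x₂)/(z₂ − z₁) = (0.9945·110 − (-0.3319)·170)/1.326 = 125.01.
Then σ = (x₂ − x₁)/(z₂ − z₁) = (170 − 110)/1.326 = 45.24.

μ = 125.01, σ = 45.24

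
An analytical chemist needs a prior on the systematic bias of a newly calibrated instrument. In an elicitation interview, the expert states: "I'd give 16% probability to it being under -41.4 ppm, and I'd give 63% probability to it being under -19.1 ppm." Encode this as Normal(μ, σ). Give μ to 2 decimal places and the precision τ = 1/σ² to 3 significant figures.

μ = -24.68, τ = 0.00354

The p-quantile of Normal(μ,σ) is μ + z_p·σ, with z_{0.16} = -0.9945 and z_{0.63} = 0.3319.
Eliminate σ: μ = (z₂·x₁ − z₁·x₂)/(z₂ − z₁) = (0.3319·-41.4 − (-0.9945)·-19.1)/1.326 = -24.68.
Then σ = (x₂ − x₁)/(z₂ − z₁) = (-19.1 − -41.4)/1.326 = 16.81.
Precision τ = 1/σ² = 1/16.81² = 0.00354.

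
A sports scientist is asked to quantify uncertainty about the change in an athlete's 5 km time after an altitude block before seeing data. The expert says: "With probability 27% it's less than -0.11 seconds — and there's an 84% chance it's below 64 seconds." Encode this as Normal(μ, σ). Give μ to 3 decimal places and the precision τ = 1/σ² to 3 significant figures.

μ = 24.334, τ = 0.000629

The p-quantile of Normal(μ,σ) is μ + z_p·σ, with z_{0.27} = -0.6128 and z_{0.84} = 0.9945.
Eliminate σ: μ = (z₂·x₁ − z₁·x₂)/(z₂ − z₁) = (0.9945·-0.11 − (-0.6128)·64)/1.607 = 24.334.
Then σ = (x₂ − x₁)/(z₂ − z₁) = (64 − -0.11)/1.607 = 39.887.
Precision τ = 1/σ² = 1/39.89² = 0.000629.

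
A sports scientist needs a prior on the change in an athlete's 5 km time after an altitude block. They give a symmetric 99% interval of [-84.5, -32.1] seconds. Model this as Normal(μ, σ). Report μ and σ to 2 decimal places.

μ = -58.30, σ = 10.17

A symmetric 99% interval runs μ ± z·σ with z = 2.576.
Half-width = 26.2, so σ = 26.2/2.576 = 10.17.
μ is the interval midpoint, -58.30.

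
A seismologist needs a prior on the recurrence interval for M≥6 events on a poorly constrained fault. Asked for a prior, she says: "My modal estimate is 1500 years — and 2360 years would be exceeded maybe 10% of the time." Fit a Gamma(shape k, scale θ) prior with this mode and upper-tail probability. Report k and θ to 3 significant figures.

k ≈ 10.1, θ ≈ 164

Gamma(k,θ) with k>1 has mode (k−1)θ, so θ = 1500/(k−1).
Need P(X < 2360) = 0.9 with θ tied to k this way. Start at k = 2, θ = 1500: P(X<2360) ≈ 0.466.
Too low — raise k to concentrate. Iterating converges to k ≈ 10.1.
Then θ = 1500/(10.1−1) ≈ 164.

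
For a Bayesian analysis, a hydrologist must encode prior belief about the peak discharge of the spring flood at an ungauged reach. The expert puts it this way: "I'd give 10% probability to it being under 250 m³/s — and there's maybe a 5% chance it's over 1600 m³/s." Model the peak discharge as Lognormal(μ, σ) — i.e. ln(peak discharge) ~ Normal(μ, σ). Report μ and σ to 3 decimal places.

If T ~ Lognormal(μ,σ) then ln T ~ Normal(μ,σ), so the p-quantile of ln T is μ + z_p·σ.
ln(250) = 5.521 and ln(1600) = 7.378; z_{0.1} = -1.282, z_{0.95} = 1.645.
σ = (7.378 − 5.521)/(1.645 − (-1.282)) = 0.634.
μ = 5.521 − (-1.282)·0.634 = 6.334.

μ ≈ 6.334, σ ≈ 0.634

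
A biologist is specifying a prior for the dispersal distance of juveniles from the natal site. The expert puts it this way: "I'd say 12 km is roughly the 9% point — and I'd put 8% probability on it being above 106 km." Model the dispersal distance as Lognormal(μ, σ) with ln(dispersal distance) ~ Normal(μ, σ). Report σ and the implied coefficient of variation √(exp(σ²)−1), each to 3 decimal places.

If T ~ Lognormal(μ,σ) then ln T ~ Normal(μ,σ), so the p-quantile of ln T is μ + z_p·σ.
ln(12) = 2.485 and ln(106) = 4.663; z_{0.09} = -1.341, z_{0.92} = 1.405.
σ = (4.663 − 2.485)/(1.405 − (-1.341)) = 0.793.
μ = 2.485 − (-1.341)·0.793 = 3.549.
CV = √(exp(σ²)−1) = √(exp(0.6295)−1) = 0.936.

σ ≈ 0.793, CV ≈ 0.936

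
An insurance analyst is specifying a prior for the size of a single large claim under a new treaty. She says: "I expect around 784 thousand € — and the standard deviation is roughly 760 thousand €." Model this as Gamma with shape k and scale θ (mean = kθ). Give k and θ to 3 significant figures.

For Gamma(k, scale θ): mean = kθ, variance = kθ², so CV = 1/√k.
CV = SD/mean = 760/784 = 0.9694, hence k = 1/CV² = 1.06.
Then θ = mean/k = 784/1.06 = 737.

k ≈ 1.06, θ ≈ 737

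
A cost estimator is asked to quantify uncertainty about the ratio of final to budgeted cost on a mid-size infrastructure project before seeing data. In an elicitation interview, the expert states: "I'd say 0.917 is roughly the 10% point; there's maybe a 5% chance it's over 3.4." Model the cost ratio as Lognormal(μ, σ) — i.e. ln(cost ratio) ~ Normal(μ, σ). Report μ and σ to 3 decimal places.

μ ≈ 0.487, σ ≈ 0.448

If T ~ Lognormal(μ,σ) then ln T ~ Normal(μ,σ), so the p-quantile of ln T is μ + z_p·σ.
ln(0.917) = -0.08665 and ln(3.4) = 1.224; z_{0.1} = -1.282, z_{0.95} = 1.645.
σ = (1.224 − -0.08665)/(1.645 − (-1.282)) = 0.448.
μ = -0.08665 − (-1.282)·0.448 = 0.487.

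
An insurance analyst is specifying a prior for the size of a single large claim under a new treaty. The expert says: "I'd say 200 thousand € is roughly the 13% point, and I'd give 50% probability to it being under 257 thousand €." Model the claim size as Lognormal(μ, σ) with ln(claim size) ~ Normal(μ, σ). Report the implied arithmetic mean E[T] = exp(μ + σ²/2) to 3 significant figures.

E[T] ≈ 263 thousand €

If T ~ Lognormal(μ,σ) then ln T ~ Normal(μ,σ), so the p-quantile of ln T is μ + z_p·σ.
ln(200) = 5.298 and ln(257) = 5.549; z_{0.13} = -1.126, z_{0.5} = 0.
σ = (5.549 − 5.298)/(0 − (-1.126)) = 0.223.
μ = 5.298 − (-1.126)·0.223 = 5.549.
E[T] = exp(μ + σ²/2) = exp(5.549 + 0.0248) = 263 thousand €.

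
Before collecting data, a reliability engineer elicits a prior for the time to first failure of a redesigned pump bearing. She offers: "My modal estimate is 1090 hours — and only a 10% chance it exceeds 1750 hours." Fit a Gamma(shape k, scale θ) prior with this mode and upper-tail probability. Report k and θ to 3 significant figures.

k ≈ 9.39, θ ≈ 130

Gamma(k,θ) with k>1 has mode (k−1)θ, so θ = 1090/(k−1).
Need P(X < 1750) = 0.9 with θ tied to k this way. Start at k = 2, θ = 1090: P(X<1750) ≈ 0.477.
Too low — raise k to concentrate. Iterating converges to k ≈ 9.39.
Then θ = 1090/(9.39−1) ≈ 130.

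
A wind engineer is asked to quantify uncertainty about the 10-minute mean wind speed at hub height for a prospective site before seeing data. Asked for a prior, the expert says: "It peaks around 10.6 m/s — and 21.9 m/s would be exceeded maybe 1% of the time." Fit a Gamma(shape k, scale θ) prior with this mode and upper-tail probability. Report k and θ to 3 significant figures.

k ≈ 10.3, θ ≈ 1.14

Gamma(k,θ) with k>1 has mode (k−1)θ, so θ = 10.6/(k−1).
Need P(X < 21.9) = 0.99 with θ tied to k this way. Start at k = 2, θ = 10.6: P(X<21.9) ≈ 0.612.
Too low — raise k to concentrate. Iterating converges to k ≈ 10.3.
Then θ = 10.6/(10.3−1) ≈ 1.14.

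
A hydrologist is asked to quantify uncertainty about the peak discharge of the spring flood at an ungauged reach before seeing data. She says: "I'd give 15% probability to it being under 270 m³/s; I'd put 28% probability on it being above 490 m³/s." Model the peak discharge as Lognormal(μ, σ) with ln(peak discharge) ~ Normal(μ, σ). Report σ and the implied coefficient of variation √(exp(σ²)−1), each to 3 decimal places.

If T ~ Lognormal(μ,σ) then ln T ~ Normal(μ,σ), so the p-quantile of ln T is μ + z_p·σ.
ln(270) = 5.598 and ln(490) = 6.194; z_{0.15} = -1.036, z_{0.72} = 0.5828.
σ = (6.194 − 5.598)/(0.5828 − (-1.036)) = 0.368.
μ = 5.598 − (-1.036)·0.368 = 5.980.
CV = √(exp(σ²)−1) = √(exp(0.1355)−1) = 0.381.

σ ≈ 0.368, CV ≈ 0.381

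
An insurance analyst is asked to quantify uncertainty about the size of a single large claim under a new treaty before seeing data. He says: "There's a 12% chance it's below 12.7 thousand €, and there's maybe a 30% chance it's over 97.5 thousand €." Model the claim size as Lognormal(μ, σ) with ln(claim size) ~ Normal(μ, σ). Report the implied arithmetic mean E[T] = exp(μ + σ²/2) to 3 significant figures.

If T ~ Lognormal(μ,σ) then ln T ~ Normal(μ,σ), so the p-quantile of ln T is μ + z_p·σ.
ln(12.7) = 2.542 and ln(97.5) = 4.58; z_{0.12} = -1.175, z_{0.7} = 0.5244.
σ = (4.58 − 2.542)/(0.5244 − (-1.175)) = 1.199.
μ = 2.542 − (-1.175)·1.199 = 3.951.
E[T] = exp(μ + σ²/2) = exp(3.951 + 0.7193) = 107 thousand €.

E[T] ≈ 107 thousand €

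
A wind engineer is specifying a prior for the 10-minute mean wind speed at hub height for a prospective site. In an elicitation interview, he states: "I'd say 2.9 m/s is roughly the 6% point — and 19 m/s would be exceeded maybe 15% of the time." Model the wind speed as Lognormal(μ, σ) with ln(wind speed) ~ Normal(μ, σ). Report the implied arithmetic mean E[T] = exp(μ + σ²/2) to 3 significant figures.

If T ~ Lognormal(μ,σ) then ln T ~ Normal(μ,σ), so the p-quantile of ln T is μ + z_p·σ.
ln(2.9) = 1.065 and ln(19) = 2.944; z_{0.06} = -1.555, z_{0.85} = 1.036.
σ = (2.944 − 1.065)/(1.036 − (-1.555)) = 0.725.
μ = 1.065 − (-1.555)·0.725 = 2.193.
E[T] = exp(μ + σ²/2) = exp(2.193 + 0.2631) = 11.7 m/s.

E[T] ≈ 11.7 m/s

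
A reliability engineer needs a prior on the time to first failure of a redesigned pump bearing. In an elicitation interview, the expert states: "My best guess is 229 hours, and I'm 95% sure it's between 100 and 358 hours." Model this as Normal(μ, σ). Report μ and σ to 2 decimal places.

A symmetric 95% interval runs μ ± z·σ with z = 1.96.
Half-width = 129, so σ = 129/1.96 = 65.82.
μ is the stated best guess, 229.00.

μ = 229.00, σ = 65.82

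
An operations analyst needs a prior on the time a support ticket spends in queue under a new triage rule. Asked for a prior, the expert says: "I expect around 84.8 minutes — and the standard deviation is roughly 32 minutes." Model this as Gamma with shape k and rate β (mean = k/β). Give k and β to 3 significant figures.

k ≈ 7.02, β ≈ 0.0828

For Gamma(k, rate β): mean = k/β, variance = k/β², so CV = 1/√k.
CV = SD/mean = 32/84.8 = 0.3774, hence k = 1/CV² = 7.02.
Then β = k/mean = 7.02/84.8 = 0.0828.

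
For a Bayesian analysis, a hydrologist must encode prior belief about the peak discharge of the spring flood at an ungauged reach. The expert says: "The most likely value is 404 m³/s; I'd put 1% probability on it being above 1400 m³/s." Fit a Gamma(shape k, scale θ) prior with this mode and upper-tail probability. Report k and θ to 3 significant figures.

Gamma(k,θ) with k>1 has mode (k−1)θ, so θ = 404/(k−1).
Need P(X < 1400) = 0.99 with θ tied to k this way. Start at k = 2, θ = 404: P(X<1400) ≈ 0.860.
Too low — raise k to concentrate. Iterating converges to k ≈ 3.81.
Then θ = 404/(3.81−1) ≈ 144.

k ≈ 3.81, θ ≈ 144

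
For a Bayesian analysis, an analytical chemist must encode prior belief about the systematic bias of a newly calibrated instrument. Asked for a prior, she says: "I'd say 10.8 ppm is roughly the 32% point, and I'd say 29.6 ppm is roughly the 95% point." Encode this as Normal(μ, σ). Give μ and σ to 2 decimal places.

For Normal(μ,σ), the p-quantile is μ + z_p·σ. Here z_{0.32} = -0.4677, z_{0.95} = 1.645.
So 10.8 = μ − 0.4677σ and 29.6 = μ + 1.645σ.
Subtracting: σ = (29.6 − 10.8)/(1.645 − (-0.4677)) = 8.90.
Then μ = 10.8 − (-0.4677)·8.90 = 14.96.

μ = 14.96, σ = 8.90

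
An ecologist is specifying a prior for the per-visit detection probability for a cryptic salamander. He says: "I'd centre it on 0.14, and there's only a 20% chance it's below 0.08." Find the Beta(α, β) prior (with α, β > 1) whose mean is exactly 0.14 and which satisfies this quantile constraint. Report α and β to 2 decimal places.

With mean 0.14 fixed, write α = 0.14s, β = 0.86s where s = α+β.
Need P(θ < 0.08) = 0.2 under Beta(0.14s, 0.86s). Normal approximation: (q−m)/√(m(1−m)/s) ≈ z_{0.2} = -0.842, so s ≈ 0.14·0.86·(-0.842)²/(0.08−0.14)² = 23.7.
At s = 23.7: P(θ<0.08) ≈ 0.205. Adjusting to match 0.2 gives s ≈ 24.43.
So α = 0.14·24.43 ≈ 3.42, β = 0.86·24.43 ≈ 21.01.

α ≈ 3.42, β ≈ 21.01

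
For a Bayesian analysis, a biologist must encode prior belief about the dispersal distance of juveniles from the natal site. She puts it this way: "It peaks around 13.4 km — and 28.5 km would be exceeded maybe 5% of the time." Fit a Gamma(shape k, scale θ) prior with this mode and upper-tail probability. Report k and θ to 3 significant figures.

Gamma(k,θ) with k>1 has mode (k−1)θ, so θ = 13.4/(k−1).
Need P(X < 28.5) = 0.95 with θ tied to k this way. Start at k = 2, θ = 13.4: P(X<28.5) ≈ 0.627.
Too low — raise k to concentrate. Iterating converges to k ≈ 5.84.
Then θ = 13.4/(5.84−1) ≈ 2.77.

k ≈ 5.84, θ ≈ 2.77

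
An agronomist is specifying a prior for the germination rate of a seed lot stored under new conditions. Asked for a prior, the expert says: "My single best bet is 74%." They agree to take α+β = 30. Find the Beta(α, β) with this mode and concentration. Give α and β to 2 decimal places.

For α,β > 1 the Beta mode is (α−1)/(α+β−2). With α+β = 30, the mode is (α−1)/28.
Set (α−1)/28 = 0.74 → α = 1 + 0.74·28 = 21.72.
β = 30 − α = 8.28.

α = 21.72, β = 8.28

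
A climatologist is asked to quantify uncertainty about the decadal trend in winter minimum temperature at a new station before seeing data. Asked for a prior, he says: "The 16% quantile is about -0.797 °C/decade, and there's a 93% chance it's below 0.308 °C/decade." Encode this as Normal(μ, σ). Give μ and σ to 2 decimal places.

For Normal(μ,σ), the p-quantile is μ + z_p·σ. Here z_{0.16} = -0.9945, z_{0.93} = 1.476.
So -0.797 = μ − 0.9945σ and 0.308 = μ + 1.476σ.
Subtracting: σ = (0.308 − -0.797)/(1.476 − (-0.9945)) = 0.45.
Then μ = -0.797 − (-0.9945)·0.45 = -0.35.

μ = -0.35, σ = 0.45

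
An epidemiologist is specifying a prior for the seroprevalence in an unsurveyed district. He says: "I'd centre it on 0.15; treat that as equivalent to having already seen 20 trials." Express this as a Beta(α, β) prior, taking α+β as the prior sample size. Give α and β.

α = 3, β = 17

Under the effective-sample-size interpretation, Beta(α, β) has prior mean α/(α+β) and prior sample size α+β.
So α+β = 20 and α/(α+β) = 0.15, giving α = 0.15·20 = 3 and β = 20 − 3 = 17.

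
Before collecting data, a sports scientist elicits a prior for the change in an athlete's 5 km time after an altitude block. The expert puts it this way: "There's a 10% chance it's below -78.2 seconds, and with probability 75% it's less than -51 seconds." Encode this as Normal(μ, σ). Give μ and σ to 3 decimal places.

μ = -60.379, σ = 13.906

The p-quantile of Normal(μ,σ) is μ + z_p·σ, with z_{0.1} = -1.282 and z_{0.75} = 0.6745.
Eliminate σ: μ = (z₂·x₁ − z₁·x₂)/(z₂ − z₁) = (0.6745·-78.2 − (-1.282)·-51)/1.956 = -60.379.
Then σ = (x₂ − x₁)/(z₂ − z₁) = (-51 − -78.2)/1.956 = 13.906.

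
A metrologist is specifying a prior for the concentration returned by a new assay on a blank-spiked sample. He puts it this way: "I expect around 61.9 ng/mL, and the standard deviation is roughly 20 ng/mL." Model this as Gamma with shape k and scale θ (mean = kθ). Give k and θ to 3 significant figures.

For Gamma(k, scale θ): mean = kθ, variance = kθ², so CV = 1/√k.
CV = SD/mean = 20/61.9 = 0.3231, hence k = 1/CV² = 9.58.
Then θ = mean/k = 61.9/9.58 = 6.46.

k ≈ 9.58, θ ≈ 6.46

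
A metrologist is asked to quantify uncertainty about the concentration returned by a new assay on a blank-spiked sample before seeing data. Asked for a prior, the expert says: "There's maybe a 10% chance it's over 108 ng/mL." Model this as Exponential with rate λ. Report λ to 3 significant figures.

P(T > 108.0) = e^(−λ·108.0) = 0.1, so λ = −ln(0.1)/108.0 = 0.0213.

λ ≈ 0.0213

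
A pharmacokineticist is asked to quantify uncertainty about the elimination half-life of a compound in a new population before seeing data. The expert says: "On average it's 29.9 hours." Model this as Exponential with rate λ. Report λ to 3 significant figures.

Exponential mean = 1/λ, so λ = 1/29.9 = 0.0334.

λ ≈ 0.0334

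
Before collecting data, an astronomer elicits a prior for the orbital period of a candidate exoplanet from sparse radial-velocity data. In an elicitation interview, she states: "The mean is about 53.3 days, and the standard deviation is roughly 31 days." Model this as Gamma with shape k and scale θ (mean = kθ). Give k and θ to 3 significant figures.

k ≈ 2.96, θ ≈ 18

For Gamma(k, scale θ): mean = kθ, variance = kθ², so CV = 1/√k.
CV = SD/mean = 31/53.3 = 0.5816, hence k = 1/CV² = 2.96.
Then θ = mean/k = 53.3/2.96 = 18.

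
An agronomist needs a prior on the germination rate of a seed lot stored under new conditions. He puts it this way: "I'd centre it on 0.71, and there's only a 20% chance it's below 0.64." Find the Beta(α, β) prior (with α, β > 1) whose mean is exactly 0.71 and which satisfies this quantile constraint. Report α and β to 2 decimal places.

α ≈ 20.21, β ≈ 8.26

With mean 0.71 fixed, write α = 0.71s, β = 0.29s where s = α+β.
Need P(θ < 0.64) = 0.2 under Beta(0.71s, 0.29s). Normal approximation: (q−m)/√(m(1−m)/s) ≈ z_{0.2} = -0.842, so s ≈ 0.71·0.29·(-0.842)²/(0.64−0.71)² = 29.8.
At s = 29.8: P(θ<0.64) ≈ 0.195. Adjusting to match 0.2 gives s ≈ 28.47.
So α = 0.71·28.47 ≈ 20.21, β = 0.29·28.47 ≈ 8.26.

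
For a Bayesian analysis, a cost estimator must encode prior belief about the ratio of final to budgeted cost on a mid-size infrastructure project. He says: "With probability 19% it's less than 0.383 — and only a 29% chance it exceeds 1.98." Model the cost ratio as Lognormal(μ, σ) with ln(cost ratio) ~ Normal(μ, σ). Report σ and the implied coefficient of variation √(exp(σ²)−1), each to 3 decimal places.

If T ~ Lognormal(μ,σ) then ln T ~ Normal(μ,σ), so the p-quantile of ln T is μ + z_p·σ.
ln(0.383) = -0.9597 and ln(1.98) = 0.6831; z_{0.19} = -0.8779, z_{0.71} = 0.5534.
σ = (0.6831 − -0.9597)/(0.5534 − (-0.8779)) = 1.148.
μ = -0.9597 − (-0.8779)·1.148 = 0.048.
CV = √(exp(σ²)−1) = √(exp(1.3174)−1) = 1.653.

σ ≈ 1.148, CV ≈ 1.653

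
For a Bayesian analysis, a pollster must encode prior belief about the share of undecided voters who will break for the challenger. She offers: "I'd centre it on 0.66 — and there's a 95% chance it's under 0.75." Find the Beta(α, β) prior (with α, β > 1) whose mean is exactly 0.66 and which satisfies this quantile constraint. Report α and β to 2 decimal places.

α ≈ 46.06, β ≈ 23.73

With mean 0.66 fixed, write α = 0.66s, β = 0.34s where s = α+β.
Need P(θ < 0.75) = 0.95 under Beta(0.66s, 0.34s). Normal approximation: (q−m)/√(m(1−m)/s) ≈ z_{0.95} = 1.64, so s ≈ 0.66·0.34·(1.64)²/(0.75−0.66)² = 75.0.
At s = 75.0: P(θ<0.75) ≈ 0.956. Adjusting to match 0.95 gives s ≈ 69.79.
So α = 0.66·69.79 ≈ 46.06, β = 0.34·69.79 ≈ 23.73.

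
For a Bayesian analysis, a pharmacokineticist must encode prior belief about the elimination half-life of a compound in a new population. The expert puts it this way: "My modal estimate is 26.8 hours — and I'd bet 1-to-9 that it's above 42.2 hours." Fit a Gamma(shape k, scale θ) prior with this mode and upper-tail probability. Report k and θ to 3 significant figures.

k ≈ 10.1, θ ≈ 2.95

Gamma(k,θ) with k>1 has mode (k−1)θ, so θ = 26.8/(k−1).
Need P(X < 42.2) = 0.9 with θ tied to k this way. Start at k = 2, θ = 26.8: P(X<42.2) ≈ 0.467.
Too low — raise k to concentrate. Iterating converges to k ≈ 10.1.
Then θ = 26.8/(10.1−1) ≈ 2.95.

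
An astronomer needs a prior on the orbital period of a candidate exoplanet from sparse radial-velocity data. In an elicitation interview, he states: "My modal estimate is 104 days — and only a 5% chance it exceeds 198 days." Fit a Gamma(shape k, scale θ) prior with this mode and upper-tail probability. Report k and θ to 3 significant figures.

Gamma(k,θ) with k>1 has mode (k−1)θ, so θ = 104/(k−1).
Need P(X < 198) = 0.95 with θ tied to k this way. Start at k = 2, θ = 104: P(X<198) ≈ 0.567.
Too low — raise k to concentrate. Iterating converges to k ≈ 7.7.
Then θ = 104/(7.7−1) ≈ 15.5.

k ≈ 7.7, θ ≈ 15.5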